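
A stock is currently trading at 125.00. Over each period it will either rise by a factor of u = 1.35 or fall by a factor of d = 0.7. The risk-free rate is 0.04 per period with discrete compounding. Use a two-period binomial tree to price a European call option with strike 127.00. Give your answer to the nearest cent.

Risk-neutral probability p = (1 + 0.04 − 0.7)/(1.35 − 0.7) = 0.3400/0.6500 = 0.5231
Terminal stock prices: S_uu = 227.8, S_ud = 118.1, S_dd = 61.25
Terminal payoffs (S − K): max(100.8, 0) = 100.8, max(-8.875, 0) = 0, max(-65.75, 0) = 0
Node u (S = 168.8): V_u = 1/1.04·[0.5231·100.8125 + 0.4769·0.0000] = 50.7045
Node d (S = 87.5): V_d = 1/1.04·[0.5231·0.0000 + 0.4769·0.0000] = 0.0000
Node 0 (S = 125): V_0 = 1/1.04·[0.5231·50.7045 + 0.4769·0.0000] = 25.5023

25.50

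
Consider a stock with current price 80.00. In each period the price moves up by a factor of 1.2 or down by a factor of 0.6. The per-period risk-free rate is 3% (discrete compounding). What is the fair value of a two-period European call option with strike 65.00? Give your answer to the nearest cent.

24.30

Risk-neutral probability p = (1 + 0.03 − 0.6)/(1.2 − 0.6) = 0.4300/0.6000 = 0.7167
Terminal stock prices: S_uu = 115.2, S_ud = 57.6, S_dd = 28.8
Terminal payoffs (S − K): max(50.2, 0) = 50.2, max(-7.4, 0) = 0, max(-36.2, 0) = 0
Node u (S = 96): V_u = 1/1.03·[0.7167·50.2000 + 0.2833·0.0000] = 34.9288
Node d (S = 48): V_d = 1/1.03·[0.7167·0.0000 + 0.2833·0.0000] = 0.0000
Node 0 (S = 80): V_0 = 1/1.03·[0.7167·34.9288 + 0.2833·0.0000] = 24.3032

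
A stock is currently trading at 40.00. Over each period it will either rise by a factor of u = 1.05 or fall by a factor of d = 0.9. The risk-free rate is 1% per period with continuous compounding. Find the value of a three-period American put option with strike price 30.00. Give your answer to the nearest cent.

Risk-neutral probability p = (e^0.01 − 0.9)/(1.05 − 0.9) = 0.1101/0.1500 = 0.7337
Terminal stock prices: S_uuu = 46.31, S_uud = 39.69, S_udd = 34.02, S_ddd = 29.16
Terminal payoffs (K − S): max(-16.31, 0) = 0, max(-9.69, 0) = 0, max(-4.02, 0) = 0, max(0.84, 0) = 0.84
Node uu (S = 44.1): continuation = e^(−0.01)·[0.7337·0.0000 + 0.2663·0.0000] = 0.0000; exercise value = 0.0000 ≤ continuation, so V_uu = 0.0000
Node ud (S = 37.8): continuation = e^(−0.01)·[0.7337·0.0000 + 0.2663·0.0000] = 0.0000; exercise value = 0.0000 ≤ continuation, so V_ud = 0.0000
Node dd (S = 32.4): continuation = e^(−0.01)·[0.7337·0.0000 + 0.2663·0.8400] = 0.2215; exercise value = 0.0000 ≤ continuation, so V_dd = 0.2215
Node u (S = 42): continuation = e^(−0.01)·[0.7337·0.0000 + 0.2663·0.0000] = 0.0000; exercise value = 0.0000 ≤ continuation, so V_u = 0.0000
Node d (S = 36): continuation = e^(−0.01)·[0.7337·0.0000 + 0.2663·0.2215] = 0.0584; exercise value = 0.0000 ≤ continuation, so V_d = 0.0584
Node 0 (S = 40): continuation = e^(−0.01)·[0.7337·0.0000 + 0.2663·0.0584] = 0.0154; exercise value = 0.0000 ≤ continuation, so V_0 = 0.0154

0.02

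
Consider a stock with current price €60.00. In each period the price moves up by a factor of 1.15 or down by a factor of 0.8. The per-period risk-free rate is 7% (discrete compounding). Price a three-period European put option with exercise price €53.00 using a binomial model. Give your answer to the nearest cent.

Risk-neutral probability p = (1 + 0.07 − 0.8)/(1.15 − 0.8) = 0.2700/0.3500 = 0.7714
Terminal stock prices: S_uuu = 91.25, S_uud = 63.48, S_udd = 44.16, S_ddd = 30.72
Terminal payoffs (K − S): max(-38.25, 0) = 0, max(-10.48, 0) = 0, max(8.84, 0) = 8.84, max(22.28, 0) = 22.28
Node uu (S = 79.35): V_uu = 1/1.07·[0.7714·0.0000 + 0.2286·0.0000] = 0.0000
Node ud (S = 55.2): V_ud = 1/1.07·[0.7714·0.0000 + 0.2286·8.8400] = 1.8884
Node dd (S = 38.4): V_dd = 1/1.07·[0.7714·8.8400 + 0.2286·22.2800] = 11.1327
Node u (S = 69): V_u = 1/1.07·[0.7714·0.0000 + 0.2286·1.8884] = 0.4034
Node d (S = 48): V_d = 1/1.07·[0.7714·1.8884 + 0.2286·11.1327] = 3.7396
Node 0 (S = 60): V_0 = 1/1.07·[0.7714·0.4034 + 0.2286·3.7396] = 1.0897

€1.09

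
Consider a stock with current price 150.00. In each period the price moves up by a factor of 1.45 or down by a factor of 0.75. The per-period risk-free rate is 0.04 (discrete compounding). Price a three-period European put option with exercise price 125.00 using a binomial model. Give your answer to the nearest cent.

Risk-neutral probability p = (1 + 0.04 − 0.75)/(1.45 − 0.75) = 0.2900/0.7000 = 0.4143
Terminal stock prices: S_uuu = 457.3, S_uud = 236.5, S_udd = 122.3, S_ddd = 63.28
Terminal payoffs (K − S): max(-332.3, 0) = 0, max(-111.5, 0) = 0, max(2.656, 0) = 2.656, max(61.72, 0) = 61.72
Node uu (S = 315.4): V_uu = 1/1.04·[0.4143·0.0000 + 0.5857·0.0000] = 0.0000
Node ud (S = 163.1): V_ud = 1/1.04·[0.4143·0.0000 + 0.5857·2.6562] = 1.4960
Node dd (S = 84.38): V_dd = 1/1.04·[0.4143·2.6562 + 0.5857·61.7188] = 35.8173
Node u (S = 217.5): V_u = 1/1.04·[0.4143·0.0000 + 0.5857·1.4960] = 0.8425
Node d (S = 112.5): V_d = 1/1.04·[0.4143·1.4960 + 0.5857·35.8173] = 20.7678
Node 0 (S = 150): V_0 = 1/1.04·[0.4143·0.8425 + 0.5857·20.7678] = 12.0317

12.03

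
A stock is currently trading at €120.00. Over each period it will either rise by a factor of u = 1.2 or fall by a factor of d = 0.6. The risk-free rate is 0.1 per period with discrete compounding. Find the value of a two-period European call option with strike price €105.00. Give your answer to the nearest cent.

Risk-neutral probability p = (1 + 0.1 − 0.6)/(1.2 − 0.6) = 0.5000/0.6000 = 0.8333
Terminal stock prices: S_uu = 172.8, S_ud = 86.4, S_dd = 43.2
Terminal payoffs (S − K): max(67.8, 0) = 67.8, max(-18.6, 0) = 0, max(-61.8, 0) = 0
Node u (S = 144): V_u = 1/1.1·[0.8333·67.8000 + 0.1667·0.0000] = 51.3636
Node d (S = 72): V_d = 1/1.1·[0.8333·0.0000 + 0.1667·0.0000] = 0.0000
Node 0 (S = 120): V_0 = 1/1.1·[0.8333·51.3636 + 0.1667·0.0000] = 38.9118

€38.91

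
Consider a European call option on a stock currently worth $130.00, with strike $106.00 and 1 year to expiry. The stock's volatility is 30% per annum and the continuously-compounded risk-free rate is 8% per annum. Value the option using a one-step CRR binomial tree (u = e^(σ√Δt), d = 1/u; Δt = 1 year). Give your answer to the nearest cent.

$36.07

CRR parameters: u = e^(σ√Δt) = e^(0.3·√1) = 1.3499, d = 1/u = 0.7408
Per-period rate: rΔt = 0.08·1 = 0.08, so R = e^0.08 = 1.0833
Risk-neutral probability p = (e^0.08 − 0.7408)/(1.3499 − 0.7408) = 0.3425/0.6090 = 0.5623
Terminal stock prices: S_u = 175.5, S_d = 96.31
Terminal payoffs (S − K): max(69.48, 0) = 69.48, max(-9.694, 0) = 0
Node 0 (S = 130): V_0 = e^(−0.08)·[0.5623·69.4816 + 0.4377·0.0000] = 36.0663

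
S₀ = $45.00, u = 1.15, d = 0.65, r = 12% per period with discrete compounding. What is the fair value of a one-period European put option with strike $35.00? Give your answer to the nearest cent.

$0.31

Risk-neutral probability p = (1 + 0.12 − 0.65)/(1.15 − 0.65) = 0.4700/0.5000 = 0.9400
Terminal stock prices: S_u = 51.75, S_d = 29.25
Terminal payoffs (K − S): max(-16.75, 0) = 0, max(5.75, 0) = 5.75
Node 0 (S = 45): V_0 = 1/1.12·[0.9400·0.0000 + 0.0600·5.7500] = 0.3080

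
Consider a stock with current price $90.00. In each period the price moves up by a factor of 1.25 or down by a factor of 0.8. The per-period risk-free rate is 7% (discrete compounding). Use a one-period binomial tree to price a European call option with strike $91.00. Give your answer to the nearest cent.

$12.06

Risk-neutral probability p = (1 + 0.07 − 0.8)/(1.25 − 0.8) = 0.2700/0.4500 = 0.6000
Terminal stock prices: S_u = 112.5, S_d = 72
Terminal payoffs (S − K): max(21.5, 0) = 21.5, max(-19, 0) = 0
Node 0 (S = 90): V_0 = 1/1.07·[0.6000·21.5000 + 0.4000·0.0000] = 12.0561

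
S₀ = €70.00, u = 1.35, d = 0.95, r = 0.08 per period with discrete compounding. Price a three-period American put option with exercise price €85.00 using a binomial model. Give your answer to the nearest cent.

€15.00

Risk-neutral probability p = (1 + 0.08 − 0.95)/(1.35 − 0.95) = 0.1300/0.4000 = 0.3250
Terminal stock prices: S_uuu = 172.2, S_uud = 121.2, S_udd = 85.29, S_ddd = 60.02
Terminal payoffs (K − S): max(-87.23, 0) = 0, max(-36.2, 0) = 0, max(-0.2862, 0) = 0, max(24.98, 0) = 24.98
Node uu (S = 127.6): continuation = 1/1.08·[0.3250·0.0000 + 0.6750·0.0000] = 0.0000; exercise value = 0.0000 ≤ continuation, so V_uu = 0.0000
Node ud (S = 89.77): continuation = 1/1.08·[0.3250·0.0000 + 0.6750·0.0000] = 0.0000; exercise value = 0.0000 ≤ continuation, so V_ud = 0.0000
Node dd (S = 63.17): continuation = 1/1.08·[0.3250·0.0000 + 0.6750·24.9838] = 15.6148; exercise value = 21.8250 > continuation, so V_dd = 21.8250 (exercise)
Node u (S = 94.5): continuation = 1/1.08·[0.3250·0.0000 + 0.6750·0.0000] = 0.0000; exercise value = 0.0000 ≤ continuation, so V_u = 0.0000
Node d (S = 66.5): continuation = 1/1.08·[0.3250·0.0000 + 0.6750·21.8250] = 13.6406; exercise value = 18.5000 > continuation, so V_d = 18.5000 (exercise)
Node 0 (S = 70): continuation = 1/1.08·[0.3250·0.0000 + 0.6750·18.5000] = 11.5625; exercise value = 15.0000 > continuation, so V_0 = 15.0000 (exercise)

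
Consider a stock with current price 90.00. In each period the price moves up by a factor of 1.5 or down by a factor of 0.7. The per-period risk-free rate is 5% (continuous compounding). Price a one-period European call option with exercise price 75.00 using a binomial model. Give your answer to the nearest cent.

Risk-neutral probability p = (e^0.05 − 0.7)/(1.5 − 0.7) = 0.3513/0.8000 = 0.4391
Terminal stock prices: S_u = 135, S_d = 63
Terminal payoffs (S − K): max(60, 0) = 60, max(-12, 0) = 0
Node 0 (S = 90): V_0 = e^(−0.05)·[0.4391·60.0000 + 0.5609·0.0000] = 25.0605

25.06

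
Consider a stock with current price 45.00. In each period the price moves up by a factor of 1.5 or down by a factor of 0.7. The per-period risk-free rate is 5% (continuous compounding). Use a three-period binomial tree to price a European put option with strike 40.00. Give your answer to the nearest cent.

Risk-neutral probability p = (e^0.05 − 0.7)/(1.5 − 0.7) = 0.3513/0.8000 = 0.4391
Terminal stock prices: S_uuu = 151.9, S_uud = 70.88, S_udd = 33.07, S_ddd = 15.43
Terminal payoffs (K − S): max(-111.9, 0) = 0, max(-30.88, 0) = 0, max(6.925, 0) = 6.925, max(24.57, 0) = 24.57
Node uu (S = 101.2): V_uu = e^(−0.05)·[0.4391·0.0000 + 0.5609·0.0000] = 0.0000
Node ud (S = 47.25): V_ud = e^(−0.05)·[0.4391·0.0000 + 0.5609·6.9250] = 3.6949
Node dd (S = 22.05): V_dd = e^(−0.05)·[0.4391·6.9250 + 0.5609·24.5650] = 15.9992
Node u (S = 67.5): V_u = e^(−0.05)·[0.4391·0.0000 + 0.5609·3.6949] = 1.9714
Node d (S = 31.5): V_d = e^(−0.05)·[0.4391·3.6949 + 0.5609·15.9992] = 10.0797
Node 0 (S = 45): V_0 = e^(−0.05)·[0.4391·1.9714 + 0.5609·10.0797] = 6.2015

6.20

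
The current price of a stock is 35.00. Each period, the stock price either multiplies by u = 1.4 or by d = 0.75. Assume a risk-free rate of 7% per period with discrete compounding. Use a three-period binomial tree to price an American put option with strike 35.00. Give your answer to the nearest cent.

Risk-neutral probability p = (1 + 0.07 − 0.75)/(1.4 − 0.75) = 0.3200/0.6500 = 0.4923
Terminal stock prices: S_uuu = 96.04, S_uud = 51.45, S_udd = 27.56, S_ddd = 14.77
Terminal payoffs (K − S): max(-61.04, 0) = 0, max(-16.45, 0) = 0, max(7.438, 0) = 7.438, max(20.23, 0) = 20.23
Node uu (S = 68.6): continuation = 1/1.07·[0.4923·0.0000 + 0.5077·0.0000] = 0.0000; exercise value = 0.0000 ≤ continuation, so V_uu = 0.0000
Node ud (S = 36.75): continuation = 1/1.07·[0.4923·0.0000 + 0.5077·7.4375] = 3.5289; exercise value = 0.0000 ≤ continuation, so V_ud = 3.5289
Node dd (S = 19.69): continuation = 1/1.07·[0.4923·7.4375 + 0.5077·20.2344] = 13.0228; exercise value = 15.3125 > continuation, so V_dd = 15.3125 (exercise)
Node u (S = 49): continuation = 1/1.07·[0.4923·0.0000 + 0.5077·3.5289] = 1.6744; exercise value = 0.0000 ≤ continuation, so V_u = 1.6744
Node d (S = 26.25): continuation = 1/1.07·[0.4923·3.5289 + 0.5077·15.3125] = 8.8891; exercise value = 8.7500 ≤ continuation, so V_d = 8.8891
Node 0 (S = 35): continuation = 1/1.07·[0.4923·1.6744 + 0.5077·8.8891] = 4.9881; exercise value = 0.0000 ≤ continuation, so V_0 = 4.9881

4.99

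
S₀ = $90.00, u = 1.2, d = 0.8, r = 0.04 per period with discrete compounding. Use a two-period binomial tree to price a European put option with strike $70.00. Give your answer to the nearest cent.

$1.83

Risk-neutral probability p = (1 + 0.04 − 0.8)/(1.2 − 0.8) = 0.2400/0.4000 = 0.6000
Terminal stock prices: S_uu = 129.6, S_ud = 86.4, S_dd = 57.6
Terminal payoffs (K − S): max(-59.6, 0) = 0, max(-16.4, 0) = 0, max(12.4, 0) = 12.4
Node u (S = 108): V_u = 1/1.04·[0.6000·0.0000 + 0.4000·0.0000] = 0.0000
Node d (S = 72): V_d = 1/1.04·[0.6000·0.0000 + 0.4000·12.4000] = 4.7692
Node 0 (S = 90): V_0 = 1/1.04·[0.6000·0.0000 + 0.4000·4.7692] = 1.8343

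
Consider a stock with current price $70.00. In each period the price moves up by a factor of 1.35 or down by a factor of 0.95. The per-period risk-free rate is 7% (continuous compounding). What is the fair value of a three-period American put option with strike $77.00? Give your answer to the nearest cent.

Risk-neutral probability p = (e^0.07 − 0.95)/(1.35 − 0.95) = 0.1225/0.4000 = 0.3063
Terminal stock prices: S_uuu = 172.2, S_uud = 121.2, S_udd = 85.29, S_ddd = 60.02
Terminal payoffs (K − S): max(-95.23, 0) = 0, max(-44.2, 0) = 0, max(-8.286, 0) = 0, max(16.98, 0) = 16.98
Node uu (S = 127.6): continuation = e^(−0.07)·[0.3063·0.0000 + 0.6937·0.0000] = 0.0000; exercise value = 0.0000 ≤ continuation, so V_uu = 0.0000
Node ud (S = 89.77): continuation = e^(−0.07)·[0.3063·0.0000 + 0.6937·0.0000] = 0.0000; exercise value = 0.0000 ≤ continuation, so V_ud = 0.0000
Node dd (S = 63.17): continuation = e^(−0.07)·[0.3063·0.0000 + 0.6937·16.9838] = 10.9856; exercise value = 13.8250 > continuation, so V_dd = 13.8250 (exercise)
Node u (S = 94.5): continuation = e^(−0.07)·[0.3063·0.0000 + 0.6937·0.0000] = 0.0000; exercise value = 0.0000 ≤ continuation, so V_u = 0.0000
Node d (S = 66.5): continuation = e^(−0.07)·[0.3063·0.0000 + 0.6937·13.8250] = 8.9424; exercise value = 10.5000 > continuation, so V_d = 10.5000 (exercise)
Node 0 (S = 70): continuation = e^(−0.07)·[0.3063·0.0000 + 0.6937·10.5000] = 6.7917; exercise value = 7.0000 > continuation, so V_0 = 7.0000 (exercise)

$7.00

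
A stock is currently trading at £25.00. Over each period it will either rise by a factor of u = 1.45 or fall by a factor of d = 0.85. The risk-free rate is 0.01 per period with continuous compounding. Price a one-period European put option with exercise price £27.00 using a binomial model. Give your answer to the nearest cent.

Risk-neutral probability p = (e^0.01 − 0.85)/(1.45 − 0.85) = 0.1601/0.6000 = 0.2668
Terminal stock prices: S_u = 36.25, S_d = 21.25
Terminal payoffs (K − S): max(-9.25, 0) = 0, max(5.75, 0) = 5.75
Node 0 (S = 25): V_0 = e^(−0.01)·[0.2668·0.0000 + 0.7332·5.7500] = 4.1742

£4.17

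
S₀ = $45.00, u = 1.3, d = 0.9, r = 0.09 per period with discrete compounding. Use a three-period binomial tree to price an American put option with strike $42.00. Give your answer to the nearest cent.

$1.29

Risk-neutral probability p = (1 + 0.09 − 0.9)/(1.3 − 0.9) = 0.1900/0.4000 = 0.4750
Terminal stock prices: S_uuu = 98.87, S_uud = 68.45, S_udd = 47.39, S_ddd = 32.81
Terminal payoffs (K − S): max(-56.87, 0) = 0, max(-26.45, 0) = 0, max(-5.385, 0) = 0, max(9.195, 0) = 9.195
Node uu (S = 76.05): continuation = 1/1.09·[0.4750·0.0000 + 0.5250·0.0000] = 0.0000; exercise value = 0.0000 ≤ continuation, so V_uu = 0.0000
Node ud (S = 52.65): continuation = 1/1.09·[0.4750·0.0000 + 0.5250·0.0000] = 0.0000; exercise value = 0.0000 ≤ continuation, so V_ud = 0.0000
Node dd (S = 36.45): continuation = 1/1.09·[0.4750·0.0000 + 0.5250·9.1950] = 4.4288; exercise value = 5.5500 > continuation, so V_dd = 5.5500 (exercise)
Node u (S = 58.5): continuation = 1/1.09·[0.4750·0.0000 + 0.5250·0.0000] = 0.0000; exercise value = 0.0000 ≤ continuation, so V_u = 0.0000
Node d (S = 40.5): continuation = 1/1.09·[0.4750·0.0000 + 0.5250·5.5500] = 2.6732; exercise value = 1.5000 ≤ continuation, so V_d = 2.6732
Node 0 (S = 45): continuation = 1/1.09·[0.4750·0.0000 + 0.5250·2.6732] = 1.2875; exercise value = 0.0000 ≤ continuation, so V_0 = 1.2875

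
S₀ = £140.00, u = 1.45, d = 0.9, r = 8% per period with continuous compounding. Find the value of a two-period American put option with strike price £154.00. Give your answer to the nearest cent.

Risk-neutral probability p = (e^0.08 − 0.9)/(1.45 − 0.9) = 0.1833/0.5500 = 0.3332
Terminal stock prices: S_uu = 294.4, S_ud = 182.7, S_dd = 113.4
Terminal payoffs (K − S): max(-140.4, 0) = 0, max(-28.7, 0) = 0, max(40.6, 0) = 40.6
Node u (S = 203): continuation = e^(−0.08)·[0.3332·0.0000 + 0.6668·0.0000] = 0.0000; exercise value = 0.0000 ≤ continuation, so V_u = 0.0000
Node d (S = 126): continuation = e^(−0.08)·[0.3332·0.0000 + 0.6668·40.6000] = 24.9888; exercise value = 28.0000 > continuation, so V_d = 28.0000 (exercise)
Node 0 (S = 140): continuation = e^(−0.08)·[0.3332·0.0000 + 0.6668·28.0000] = 17.2337; exercise value = 14.0000 ≤ continuation, so V_0 = 17.2337

£17.23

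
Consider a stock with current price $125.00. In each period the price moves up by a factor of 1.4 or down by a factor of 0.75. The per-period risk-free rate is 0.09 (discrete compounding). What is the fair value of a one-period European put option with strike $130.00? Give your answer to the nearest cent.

$15.86

Risk-neutral probability p = (1 + 0.09 − 0.75)/(1.4 − 0.75) = 0.3400/0.6500 = 0.5231
Terminal stock prices: S_u = 175, S_d = 93.75
Terminal payoffs (K − S): max(-45, 0) = 0, max(36.25, 0) = 36.25
Node 0 (S = 125): V_0 = 1/1.09·[0.5231·0.0000 + 0.4769·36.2500] = 15.8610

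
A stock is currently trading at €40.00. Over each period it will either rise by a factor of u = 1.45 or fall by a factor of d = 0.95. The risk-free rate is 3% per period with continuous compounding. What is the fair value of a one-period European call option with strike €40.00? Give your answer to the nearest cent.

Risk-neutral probability p = (e^0.03 − 0.95)/(1.45 − 0.95) = 0.0805/0.5000 = 0.1609
Terminal stock prices: S_u = 58, S_d = 38
Terminal payoffs (S − K): max(18, 0) = 18, max(-2, 0) = 0
Node 0 (S = 40): V_0 = e^(−0.03)·[0.1609·18.0000 + 0.8391·0.0000] = 2.8108

€2.81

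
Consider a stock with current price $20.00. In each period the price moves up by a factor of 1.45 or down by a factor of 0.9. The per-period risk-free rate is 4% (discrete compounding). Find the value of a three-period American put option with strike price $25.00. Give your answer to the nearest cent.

Risk-neutral probability p = (1 + 0.04 − 0.9)/(1.45 − 0.9) = 0.1400/0.5500 = 0.2545
Terminal stock prices: S_uuu = 60.97, S_uud = 37.84, S_udd = 23.49, S_ddd = 14.58
Terminal payoffs (K − S): max(-35.97, 0) = 0, max(-12.84, 0) = 0, max(1.51, 0) = 1.51, max(10.42, 0) = 10.42
Node uu (S = 42.05): continuation = 1/1.04·[0.2545·0.0000 + 0.7455·0.0000] = 0.0000; exercise value = 0.0000 ≤ continuation, so V_uu = 0.0000
Node ud (S = 26.1): continuation = 1/1.04·[0.2545·0.0000 + 0.7455·1.5100] = 1.0823; exercise value = 0.0000 ≤ continuation, so V_ud = 1.0823
Node dd (S = 16.2): continuation = 1/1.04·[0.2545·1.5100 + 0.7455·10.4200] = 7.8385; exercise value = 8.8000 > continuation, so V_dd = 8.8000 (exercise)
Node u (S = 29): continuation = 1/1.04·[0.2545·0.0000 + 0.7455·1.0823] = 0.7758; exercise value = 0.0000 ≤ continuation, so V_u = 0.7758
Node d (S = 18): continuation = 1/1.04·[0.2545·1.0823 + 0.7455·8.8000] = 6.5726; exercise value = 7.0000 > continuation, so V_d = 7.0000 (exercise)
Node 0 (S = 20): continuation = 1/1.04·[0.2545·0.7758 + 0.7455·7.0000] = 5.2074; exercise value = 5.0000 ≤ continuation, so V_0 = 5.2074

$5.21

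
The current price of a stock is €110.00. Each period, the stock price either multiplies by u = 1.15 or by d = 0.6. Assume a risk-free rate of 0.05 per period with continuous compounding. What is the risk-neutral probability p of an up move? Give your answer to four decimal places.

p = 0.8205

Risk-neutral probability p = (e^0.05 − 0.6)/(1.15 − 0.6) = 0.4513/0.5500 = 0.8205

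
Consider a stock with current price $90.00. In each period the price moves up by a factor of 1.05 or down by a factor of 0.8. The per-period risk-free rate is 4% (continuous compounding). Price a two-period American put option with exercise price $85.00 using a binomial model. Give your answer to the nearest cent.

Risk-neutral probability p = (e^0.04 − 0.8)/(1.05 − 0.8) = 0.2408/0.2500 = 0.9632
Terminal stock prices: S_uu = 99.23, S_ud = 75.6, S_dd = 57.6
Terminal payoffs (K − S): max(-14.23, 0) = 0, max(9.4, 0) = 9.4, max(27.4, 0) = 27.4
Node u (S = 94.5): continuation = e^(−0.04)·[0.9632·0.0000 + 0.0368·9.4000] = 0.3320; exercise value = 0.0000 ≤ continuation, so V_u = 0.3320
Node d (S = 72): continuation = e^(−0.04)·[0.9632·9.4000 + 0.0368·27.4000] = 9.6671; exercise value = 13.0000 > continuation, so V_d = 13.0000 (exercise)
Node 0 (S = 90): continuation = e^(−0.04)·[0.9632·0.3320 + 0.0368·13.0000] = 0.7663; exercise value = 0.0000 ≤ continuation, so V_0 = 0.7663

$0.77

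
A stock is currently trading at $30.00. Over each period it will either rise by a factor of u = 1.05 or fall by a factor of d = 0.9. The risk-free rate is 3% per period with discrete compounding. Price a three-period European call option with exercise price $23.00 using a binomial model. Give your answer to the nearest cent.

Risk-neutral probability p = (1 + 0.03 − 0.9)/(1.05 − 0.9) = 0.1300/0.1500 = 0.8667
Terminal stock prices: S_uuu = 34.73, S_uud = 29.77, S_udd = 25.52, S_ddd = 21.87
Terminal payoffs (S − K): max(11.73, 0) = 11.73, max(6.768, 0) = 6.768, max(2.515, 0) = 2.515, max(-1.13, 0) = 0
Node uu (S = 33.08): V_uu = 1/1.03·[0.8667·11.7288 + 0.1333·6.7675] = 10.7449
Node ud (S = 28.35): V_ud = 1/1.03·[0.8667·6.7675 + 0.1333·2.5150] = 6.0199
Node dd (S = 24.3): V_dd = 1/1.03·[0.8667·2.5150 + 0.1333·0.0000] = 2.1162
Node u (S = 31.5): V_u = 1/1.03·[0.8667·10.7449 + 0.1333·6.0199] = 9.8203
Node d (S = 27): V_d = 1/1.03·[0.8667·6.0199 + 0.1333·2.1162] = 5.3392
Node 0 (S = 30): V_0 = 1/1.03·[0.8667·9.8203 + 0.1333·5.3392] = 8.9542

$8.95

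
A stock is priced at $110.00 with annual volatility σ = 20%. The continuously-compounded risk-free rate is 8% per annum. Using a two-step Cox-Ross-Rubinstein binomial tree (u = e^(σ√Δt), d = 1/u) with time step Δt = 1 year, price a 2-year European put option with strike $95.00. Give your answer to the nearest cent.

$2.13

CRR parameters: u = e^(σ√Δt) = e^(0.2·√1) = 1.2214, d = 1/u = 0.8187
Per-period rate: rΔt = 0.08·1 = 0.08, so R = e^0.08 = 1.0833
Risk-neutral probability p = (e^0.08 − 0.8187)/(1.2214 − 0.8187) = 0.2646/0.4027 = 0.6570
Terminal stock prices: S_uu = 164.1, S_ud = 110, S_dd = 73.74
Terminal payoffs (K − S): max(-69.1, 0) = 0, max(-15, 0) = 0, max(21.26, 0) = 21.26
Node u (S = 134.4): V_u = e^(−0.08)·[0.6570·0.0000 + 0.3430·0.0000] = 0.0000
Node d (S = 90.06): V_d = e^(−0.08)·[0.6570·0.0000 + 0.3430·21.2648] = 6.7330
Node 0 (S = 110): V_0 = e^(−0.08)·[0.6570·0.0000 + 0.3430·6.7330] = 2.1319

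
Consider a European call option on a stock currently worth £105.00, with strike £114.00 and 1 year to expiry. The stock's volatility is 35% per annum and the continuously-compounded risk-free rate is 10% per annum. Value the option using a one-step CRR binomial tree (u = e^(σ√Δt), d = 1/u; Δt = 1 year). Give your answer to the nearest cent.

£17.75

CRR parameters: u = e^(σ√Δt) = e^(0.35·√1) = 1.4191, d = 1/u = 0.7047
Per-period rate: rΔt = 0.1·1 = 0.1, so R = e^0.1 = 1.1052
Risk-neutral probability p = (e^0.1 − 0.7047)/(1.4191 − 0.7047) = 0.4005/0.7144 = 0.5606
Terminal stock prices: S_u = 149, S_d = 73.99
Terminal payoffs (S − K): max(35, 0) = 35, max(-40.01, 0) = 0
Node 0 (S = 105): V_0 = e^(−0.1)·[0.5606·35.0021 + 0.4394·0.0000] = 17.7550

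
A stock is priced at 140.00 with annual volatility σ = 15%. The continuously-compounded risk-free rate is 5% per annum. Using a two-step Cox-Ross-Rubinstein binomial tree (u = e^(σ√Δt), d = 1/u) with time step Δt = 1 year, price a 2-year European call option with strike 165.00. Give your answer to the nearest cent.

8.69

CRR parameters: u = e^(σ√Δt) = e^(0.15·√1) = 1.1618, d = 1/u = 0.8607
Per-period rate: rΔt = 0.05·1 = 0.05, so R = e^0.05 = 1.0513
Risk-neutral probability p = (e^0.05 − 0.8607)/(1.1618 − 0.8607) = 0.1906/0.3011 = 0.6328
Terminal stock prices: S_uu = 189, S_ud = 140, S_dd = 103.7
Terminal payoffs (S − K): max(23.98, 0) = 23.98, max(-25, 0) = 0, max(-61.29, 0) = 0
Node u (S = 162.7): V_u = e^(−0.05)·[0.6328·23.9802 + 0.3672·0.0000] = 14.4354
Node d (S = 120.5): V_d = e^(−0.05)·[0.6328·0.0000 + 0.3672·0.0000] = 0.0000
Node 0 (S = 140): V_0 = e^(−0.05)·[0.6328·14.4354 + 0.3672·0.0000] = 8.6897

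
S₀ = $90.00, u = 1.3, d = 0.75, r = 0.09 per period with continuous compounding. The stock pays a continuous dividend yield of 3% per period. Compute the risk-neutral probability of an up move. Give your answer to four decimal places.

p = 0.5670

Per-period risk-free factor R = e^0.09 = 1.0942; dividend-adjusted growth = e^(0.09−0.03) = 1.0618.
Risk-neutral probability p = (1.0618 − 0.75)/(1.3 − 0.75) = 0.3118/0.5500 = 0.5670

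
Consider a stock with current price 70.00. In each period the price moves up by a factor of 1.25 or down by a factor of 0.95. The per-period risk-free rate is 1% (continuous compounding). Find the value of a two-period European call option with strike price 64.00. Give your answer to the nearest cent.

7.78

Risk-neutral probability p = (e^0.01 − 0.95)/(1.25 − 0.95) = 0.0601/0.3000 = 0.2002
Terminal stock prices: S_uu = 109.4, S_ud = 83.12, S_dd = 63.17
Terminal payoffs (S − K): max(45.38, 0) = 45.38, max(19.12, 0) = 19.12, max(-0.825, 0) = 0
Node u (S = 87.5): V_u = e^(−0.01)·[0.2002·45.3750 + 0.7998·19.1250] = 24.1368
Node d (S = 66.5): V_d = e^(−0.01)·[0.2002·19.1250 + 0.7998·0.0000] = 3.7901
Node 0 (S = 70): V_0 = e^(−0.01)·[0.2002·24.1368 + 0.7998·3.7901] = 7.7846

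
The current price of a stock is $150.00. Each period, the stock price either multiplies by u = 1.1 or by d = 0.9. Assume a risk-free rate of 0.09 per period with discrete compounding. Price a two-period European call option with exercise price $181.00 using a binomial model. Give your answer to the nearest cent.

Risk-neutral probability p = (1 + 0.09 − 0.9)/(1.1 − 0.9) = 0.1900/0.2000 = 0.9500
Terminal stock prices: S_uu = 181.5, S_ud = 148.5, S_dd = 121.5
Terminal payoffs (S − K): max(0.5, 0) = 0.5, max(-32.5, 0) = 0, max(-59.5, 0) = 0
Node u (S = 165): V_u = 1/1.09·[0.9500·0.5000 + 0.0500·0.0000] = 0.4358
Node d (S = 135): V_d = 1/1.09·[0.9500·0.0000 + 0.0500·0.0000] = 0.0000
Node 0 (S = 150): V_0 = 1/1.09·[0.9500·0.4358 + 0.0500·0.0000] = 0.3798

$0.38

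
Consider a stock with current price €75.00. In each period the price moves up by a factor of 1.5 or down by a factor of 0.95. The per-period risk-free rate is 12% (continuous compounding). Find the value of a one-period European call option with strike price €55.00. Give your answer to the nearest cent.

€26.22

Risk-neutral probability p = (e^0.12 − 0.95)/(1.5 − 0.95) = 0.1775/0.5500 = 0.3227
Terminal stock prices: S_u = 112.5, S_d = 71.25
Terminal payoffs (S − K): max(57.5, 0) = 57.5, max(16.25, 0) = 16.25
Node 0 (S = 75): V_0 = e^(−0.12)·[0.3227·57.5000 + 0.6773·16.2500] = 26.2194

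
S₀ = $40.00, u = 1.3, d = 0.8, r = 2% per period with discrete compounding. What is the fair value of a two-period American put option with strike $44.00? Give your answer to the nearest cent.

$7.16

Risk-neutral probability p = (1 + 0.02 − 0.8)/(1.3 − 0.8) = 0.2200/0.5000 = 0.4400
Terminal stock prices: S_uu = 67.6, S_ud = 41.6, S_dd = 25.6
Terminal payoffs (K − S): max(-23.6, 0) = 0, max(2.4, 0) = 2.4, max(18.4, 0) = 18.4
Node u (S = 52): continuation = 1/1.02·[0.4400·0.0000 + 0.5600·2.4000] = 1.3176; exercise value = 0.0000 ≤ continuation, so V_u = 1.3176
Node d (S = 32): continuation = 1/1.02·[0.4400·2.4000 + 0.5600·18.4000] = 11.1373; exercise value = 12.0000 > continuation, so V_d = 12.0000 (exercise)
Node 0 (S = 40): continuation = 1/1.02·[0.4400·1.3176 + 0.5600·12.0000] = 7.1566; exercise value = 4.0000 ≤ continuation, so V_0 = 7.1566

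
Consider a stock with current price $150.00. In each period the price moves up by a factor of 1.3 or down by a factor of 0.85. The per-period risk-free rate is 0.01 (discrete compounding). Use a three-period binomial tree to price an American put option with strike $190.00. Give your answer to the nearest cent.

$47.31

Risk-neutral probability p = (1 + 0.01 − 0.85)/(1.3 − 0.85) = 0.1600/0.4500 = 0.3556
Terminal stock prices: S_uuu = 329.6, S_uud = 215.5, S_udd = 140.9, S_ddd = 92.12
Terminal payoffs (K − S): max(-139.6, 0) = 0, max(-25.48, 0) = 0, max(49.11, 0) = 49.11, max(97.88, 0) = 97.88
Node uu (S = 253.5): continuation = 1/1.01·[0.3556·0.0000 + 0.6444·0.0000] = 0.0000; exercise value = 0.0000 ≤ continuation, so V_uu = 0.0000
Node ud (S = 165.8): continuation = 1/1.01·[0.3556·0.0000 + 0.6444·49.1125] = 31.3369; exercise value = 24.2500 ≤ continuation, so V_ud = 31.3369
Node dd (S = 108.4): continuation = 1/1.01·[0.3556·49.1125 + 0.6444·97.8813] = 79.7438; exercise value = 81.6250 > continuation, so V_dd = 81.6250 (exercise)
Node u (S = 195): continuation = 1/1.01·[0.3556·0.0000 + 0.6444·31.3369] = 19.9949; exercise value = 0.0000 ≤ continuation, so V_u = 19.9949
Node d (S = 127.5): continuation = 1/1.01·[0.3556·31.3369 + 0.6444·81.6250] = 63.1137; exercise value = 62.5000 ≤ continuation, so V_d = 63.1137
Node 0 (S = 150): continuation = 1/1.01·[0.3556·19.9949 + 0.6444·63.1137] = 47.3095; exercise value = 40.0000 ≤ continuation, so V_0 = 47.3095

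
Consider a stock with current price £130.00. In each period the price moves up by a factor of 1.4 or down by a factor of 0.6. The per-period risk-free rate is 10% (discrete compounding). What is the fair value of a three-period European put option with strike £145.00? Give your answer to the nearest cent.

£20.38

Risk-neutral probability p = (1 + 0.1 − 0.6)/(1.4 − 0.6) = 0.5000/0.8000 = 0.6250
Terminal stock prices: S_uuu = 356.7, S_uud = 152.9, S_udd = 65.52, S_ddd = 28.08
Terminal payoffs (K − S): max(-211.7, 0) = 0, max(-7.88, 0) = 0, max(79.48, 0) = 79.48, max(116.9, 0) = 116.9
Node uu (S = 254.8): V_uu = 1/1.1·[0.6250·0.0000 + 0.3750·0.0000] = 0.0000
Node ud (S = 109.2): V_ud = 1/1.1·[0.6250·0.0000 + 0.3750·79.4800] = 27.0955
Node dd (S = 46.8): V_dd = 1/1.1·[0.6250·79.4800 + 0.3750·116.9200] = 85.0182
Node u (S = 182): V_u = 1/1.1·[0.6250·0.0000 + 0.3750·27.0955] = 9.2371
Node d (S = 78): V_d = 1/1.1·[0.6250·27.0955 + 0.3750·85.0182] = 44.3786
Node 0 (S = 130): V_0 = 1/1.1·[0.6250·9.2371 + 0.3750·44.3786] = 20.3774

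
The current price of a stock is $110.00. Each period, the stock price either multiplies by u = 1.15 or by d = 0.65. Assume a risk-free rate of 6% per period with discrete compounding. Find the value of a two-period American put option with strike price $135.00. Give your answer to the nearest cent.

$25.00

Risk-neutral probability p = (1 + 0.06 − 0.65)/(1.15 − 0.65) = 0.4100/0.5000 = 0.8200
Terminal stock prices: S_uu = 145.5, S_ud = 82.22, S_dd = 46.48
Terminal payoffs (K − S): max(-10.47, 0) = 0, max(52.78, 0) = 52.78, max(88.53, 0) = 88.53
Node u (S = 126.5): continuation = 1/1.06·[0.8200·0.0000 + 0.1800·52.7750] = 8.9618; exercise value = 8.5000 ≤ continuation, so V_u = 8.9618
Node d (S = 71.5): continuation = 1/1.06·[0.8200·52.7750 + 0.1800·88.5250] = 55.8585; exercise value = 63.5000 > continuation, so V_d = 63.5000 (exercise)
Node 0 (S = 110): continuation = 1/1.06·[0.8200·8.9618 + 0.1800·63.5000] = 17.7157; exercise value = 25.0000 > continuation, so V_0 = 25.0000 (exercise)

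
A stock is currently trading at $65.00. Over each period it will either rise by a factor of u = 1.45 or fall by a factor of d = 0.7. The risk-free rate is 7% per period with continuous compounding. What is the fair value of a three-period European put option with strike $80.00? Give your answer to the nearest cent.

$16.31

Risk-neutral probability p = (e^0.07 − 0.7)/(1.45 − 0.7) = 0.3725/0.7500 = 0.4967
Terminal stock prices: S_uuu = 198.2, S_uud = 95.66, S_udd = 46.18, S_ddd = 22.29
Terminal payoffs (K − S): max(-118.2, 0) = 0, max(-15.66, 0) = 0, max(33.82, 0) = 33.82, max(57.71, 0) = 57.71
Node uu (S = 136.7): V_uu = e^(−0.07)·[0.4967·0.0000 + 0.5033·0.0000] = 0.0000
Node ud (S = 65.97): V_ud = e^(−0.07)·[0.4967·0.0000 + 0.5033·33.8175] = 15.8704
Node dd (S = 31.85): V_dd = e^(−0.07)·[0.4967·33.8175 + 0.5033·57.7050] = 42.7415
Node u (S = 94.25): V_u = e^(−0.07)·[0.4967·0.0000 + 0.5033·15.8704] = 7.4479
Node d (S = 45.5): V_d = e^(−0.07)·[0.4967·15.8704 + 0.5033·42.7415] = 27.4079
Node 0 (S = 65): V_0 = e^(−0.07)·[0.4967·7.4479 + 0.5033·27.4079] = 16.3115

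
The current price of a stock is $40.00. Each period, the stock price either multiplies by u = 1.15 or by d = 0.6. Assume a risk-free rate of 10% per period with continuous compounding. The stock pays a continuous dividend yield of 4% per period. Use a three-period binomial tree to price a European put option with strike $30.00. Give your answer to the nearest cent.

Per-period risk-free factor R = e^0.1 = 1.1052; dividend-adjusted growth = e^(0.1−0.04) = 1.0618.
Risk-neutral probability p = (1.0618 − 0.6)/(1.15 − 0.6) = 0.4618/0.5500 = 0.8397
Terminal stock prices: S_uuu = 60.83, S_uud = 31.74, S_udd = 16.56, S_ddd = 8.64
Terminal payoffs (K − S): max(-30.83, 0) = 0, max(-1.74, 0) = 0, max(13.44, 0) = 13.44, max(21.36, 0) = 21.36
Node uu (S = 52.9): V_uu = e^(−0.1)·[0.8397·0.0000 + 0.1603·0.0000] = 0.0000
Node ud (S = 27.6): V_ud = e^(−0.1)·[0.8397·0.0000 + 0.1603·13.4400] = 1.9494
Node dd (S = 14.4): V_dd = e^(−0.1)·[0.8397·13.4400 + 0.1603·21.3600] = 13.3098
Node u (S = 46): V_u = e^(−0.1)·[0.8397·0.0000 + 0.1603·1.9494] = 0.2827
Node d (S = 24): V_d = e^(−0.1)·[0.8397·1.9494 + 0.1603·13.3098] = 3.4116
Node 0 (S = 40): V_0 = e^(−0.1)·[0.8397·0.2827 + 0.1603·3.4116] = 0.7097

$0.71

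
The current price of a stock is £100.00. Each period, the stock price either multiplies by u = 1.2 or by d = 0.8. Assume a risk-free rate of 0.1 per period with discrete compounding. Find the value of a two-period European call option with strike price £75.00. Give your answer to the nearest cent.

£38.58

Risk-neutral probability p = (1 + 0.1 − 0.8)/(1.2 − 0.8) = 0.3000/0.4000 = 0.7500
Terminal stock prices: S_uu = 144, S_ud = 96, S_dd = 64
Terminal payoffs (S − K): max(69, 0) = 69, max(21, 0) = 21, max(-11, 0) = 0
Node u (S = 120): V_u = 1/1.1·[0.7500·69.0000 + 0.2500·21.0000] = 51.8182
Node d (S = 80): V_d = 1/1.1·[0.7500·21.0000 + 0.2500·0.0000] = 14.3182
Node 0 (S = 100): V_0 = 1/1.1·[0.7500·51.8182 + 0.2500·14.3182] = 38.5847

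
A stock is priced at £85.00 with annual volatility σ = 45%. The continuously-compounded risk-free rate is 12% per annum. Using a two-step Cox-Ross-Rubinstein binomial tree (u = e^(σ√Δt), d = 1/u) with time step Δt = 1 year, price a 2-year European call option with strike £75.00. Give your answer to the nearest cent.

CRR parameters: u = e^(σ√Δt) = e^(0.45·√1) = 1.5683, d = 1/u = 0.6376
Per-period rate: rΔt = 0.12·1 = 0.12, so R = e^0.12 = 1.1275
Risk-neutral probability p = (e^0.12 − 0.6376)/(1.5683 − 0.6376) = 0.4899/0.9307 = 0.5264
Terminal stock prices: S_uu = 209.1, S_ud = 85, S_dd = 34.56
Terminal payoffs (S − K): max(134.1, 0) = 134.1, max(10, 0) = 10, max(-40.44, 0) = 0
Node u (S = 133.3): V_u = e^(−0.12)·[0.5264·134.0663 + 0.4736·10.0000] = 66.7875
Node d (S = 54.2): V_d = e^(−0.12)·[0.5264·10.0000 + 0.4736·0.0000] = 4.6683
Node 0 (S = 85): V_0 = e^(−0.12)·[0.5264·66.7875 + 0.4736·4.6683] = 33.1398

£33.14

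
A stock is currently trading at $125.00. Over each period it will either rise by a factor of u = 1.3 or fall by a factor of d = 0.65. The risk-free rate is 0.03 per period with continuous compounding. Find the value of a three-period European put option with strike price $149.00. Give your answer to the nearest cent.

$34.20

Risk-neutral probability p = (e^0.03 − 0.65)/(1.3 − 0.65) = 0.3805/0.6500 = 0.5853
Terminal stock prices: S_uuu = 274.6, S_uud = 137.3, S_udd = 68.66, S_ddd = 34.33
Terminal payoffs (K − S): max(-125.6, 0) = 0, max(11.69, 0) = 11.69, max(80.34, 0) = 80.34, max(114.7, 0) = 114.7
Node uu (S = 211.3): V_uu = e^(−0.03)·[0.5853·0.0000 + 0.4147·11.6875] = 4.7034
Node ud (S = 105.6): V_ud = e^(−0.03)·[0.5853·11.6875 + 0.4147·80.3438] = 38.9714
Node dd (S = 52.81): V_dd = e^(−0.03)·[0.5853·80.3438 + 0.4147·114.6719] = 91.7839
Node u (S = 162.5): V_u = e^(−0.03)·[0.5853·4.7034 + 0.4147·38.9714] = 18.3548
Node d (S = 81.25): V_d = e^(−0.03)·[0.5853·38.9714 + 0.4147·91.7839] = 59.0729
Node 0 (S = 125): V_0 = e^(−0.03)·[0.5853·18.3548 + 0.4147·59.0729] = 34.1985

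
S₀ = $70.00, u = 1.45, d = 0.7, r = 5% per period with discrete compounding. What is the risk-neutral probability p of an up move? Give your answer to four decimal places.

Risk-neutral probability p = (1 + 0.05 − 0.7)/(1.45 − 0.7) = 0.3500/0.7500 = 0.4667

p = 0.4667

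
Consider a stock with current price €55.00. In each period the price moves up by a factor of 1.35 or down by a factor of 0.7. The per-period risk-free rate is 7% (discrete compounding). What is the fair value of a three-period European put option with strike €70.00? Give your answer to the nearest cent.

€12.03

Risk-neutral probability p = (1 + 0.07 − 0.7)/(1.35 − 0.7) = 0.3700/0.6500 = 0.5692
Terminal stock prices: S_uuu = 135.3, S_uud = 70.17, S_udd = 36.38, S_ddd = 18.86
Terminal payoffs (K − S): max(-65.32, 0) = 0, max(-0.1663, 0) = 0, max(33.62, 0) = 33.62, max(51.14, 0) = 51.14
Node uu (S = 100.2): V_uu = 1/1.07·[0.5692·0.0000 + 0.4308·0.0000] = 0.0000
Node ud (S = 51.97): V_ud = 1/1.07·[0.5692·0.0000 + 0.4308·33.6175] = 13.5340
Node dd (S = 26.95): V_dd = 1/1.07·[0.5692·33.6175 + 0.4308·51.1350] = 38.4706
Node u (S = 74.25): V_u = 1/1.07·[0.5692·0.0000 + 0.4308·13.5340] = 5.4486
Node d (S = 38.5): V_d = 1/1.07·[0.5692·13.5340 + 0.4308·38.4706] = 22.6878
Node 0 (S = 55): V_0 = 1/1.07·[0.5692·5.4486 + 0.4308·22.6878] = 12.0324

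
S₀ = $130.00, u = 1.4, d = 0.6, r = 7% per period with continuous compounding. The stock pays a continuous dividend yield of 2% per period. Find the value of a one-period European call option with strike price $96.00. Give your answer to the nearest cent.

Per-period risk-free factor R = e^0.07 = 1.0725; dividend-adjusted growth = e^(0.07−0.02) = 1.0513.
Risk-neutral probability p = (1.0513 − 0.6)/(1.4 − 0.6) = 0.4513/0.8000 = 0.5641
Terminal stock prices: S_u = 182, S_d = 78
Terminal payoffs (S − K): max(86, 0) = 86, max(-18, 0) = 0
Node 0 (S = 130): V_0 = e^(−0.07)·[0.5641·86.0000 + 0.4359·0.0000] = 45.2320

$45.23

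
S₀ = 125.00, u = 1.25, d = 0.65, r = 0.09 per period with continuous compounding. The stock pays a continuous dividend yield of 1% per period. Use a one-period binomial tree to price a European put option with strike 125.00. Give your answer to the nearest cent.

Per-period risk-free factor R = e^0.09 = 1.0942; dividend-adjusted growth = e^(0.09−0.01) = 1.0833.
Risk-neutral probability p = (1.0833 − 0.65)/(1.25 − 0.65) = 0.4333/0.6000 = 0.7221
Terminal stock prices: S_u = 156.2, S_d = 81.25
Terminal payoffs (K − S): max(-31.25, 0) = 0, max(43.75, 0) = 43.75
Node 0 (S = 125): V_0 = e^(−0.09)·[0.7221·0.0000 + 0.2779·43.7500] = 11.1099

11.11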